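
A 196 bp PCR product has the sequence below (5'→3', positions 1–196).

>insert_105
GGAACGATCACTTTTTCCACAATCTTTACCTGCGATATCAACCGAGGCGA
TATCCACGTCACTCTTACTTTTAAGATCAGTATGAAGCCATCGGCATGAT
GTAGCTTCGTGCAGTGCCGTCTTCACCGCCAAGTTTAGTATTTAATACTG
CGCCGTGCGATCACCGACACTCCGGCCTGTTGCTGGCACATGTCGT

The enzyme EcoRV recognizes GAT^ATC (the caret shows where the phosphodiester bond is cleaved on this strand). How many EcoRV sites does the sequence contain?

2

GATATC occurs starting at positions 34, 49.
EcoRV cuts at 2 sites.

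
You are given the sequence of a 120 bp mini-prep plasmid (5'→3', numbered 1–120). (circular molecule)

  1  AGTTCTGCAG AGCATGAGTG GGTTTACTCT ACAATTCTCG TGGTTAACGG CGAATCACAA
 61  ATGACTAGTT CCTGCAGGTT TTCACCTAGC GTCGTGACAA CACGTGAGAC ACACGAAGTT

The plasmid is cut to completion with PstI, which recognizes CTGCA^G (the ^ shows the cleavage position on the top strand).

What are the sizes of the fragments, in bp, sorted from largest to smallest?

67, 53 bp

PstI sites (CTGCAG) start at positions 5, 72.
PstI cuts after base 5 of each site (before the last base), so after positions 9, 76.
Circular molecule, 2 cuts → 2 fragments:
  10–76 → 67 bp
  77–120 then 1–9 → 44 + 9 = 53 bp
Sorted largest to smallest: 67, 53 bp.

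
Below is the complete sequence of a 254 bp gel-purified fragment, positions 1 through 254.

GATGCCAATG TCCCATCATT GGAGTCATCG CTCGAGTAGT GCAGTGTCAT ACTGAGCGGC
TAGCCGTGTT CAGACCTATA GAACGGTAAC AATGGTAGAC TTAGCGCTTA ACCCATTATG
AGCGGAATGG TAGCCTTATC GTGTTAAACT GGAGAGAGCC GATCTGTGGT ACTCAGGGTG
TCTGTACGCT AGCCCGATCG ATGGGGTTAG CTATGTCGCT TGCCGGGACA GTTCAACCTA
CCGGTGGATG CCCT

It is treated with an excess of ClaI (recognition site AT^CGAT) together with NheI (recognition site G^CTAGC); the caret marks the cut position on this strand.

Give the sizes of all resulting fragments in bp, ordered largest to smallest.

129, 59, 56, 10 bp

The ClaI site (ATCGAT) starts at position 197.
ClaI cuts after base 2 of each site, so after position 198.
NheI sites (GCTAGC) start at positions 59, 188.
NheI cuts after the first base of each site, so after positions 59, 188.
Combined cut positions: 59, 188, 198.
Linear molecule, 3 cuts → 4 fragments:
  1–59 → 59 bp
  60–188 → 129 bp
  189–198 → 10 bp
  199–254 → 56 bp
Sorted largest to smallest: 129, 59, 56, 10 bp.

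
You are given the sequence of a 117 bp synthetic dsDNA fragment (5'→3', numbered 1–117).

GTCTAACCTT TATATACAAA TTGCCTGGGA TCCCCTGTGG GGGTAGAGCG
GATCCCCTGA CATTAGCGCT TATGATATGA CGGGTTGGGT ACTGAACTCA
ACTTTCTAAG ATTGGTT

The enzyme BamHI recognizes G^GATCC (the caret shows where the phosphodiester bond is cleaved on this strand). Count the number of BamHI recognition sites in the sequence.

2

GGATCC occurs starting at positions 28, 50.
BamHI cuts at 2 sites.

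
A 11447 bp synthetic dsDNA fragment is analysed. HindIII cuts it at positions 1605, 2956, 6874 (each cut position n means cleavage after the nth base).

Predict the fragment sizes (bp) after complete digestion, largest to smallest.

Linear molecule, 3 cuts → 4 fragments:
  1605 − 0 = 1605 bp
  2956 − 1605 = 1351 bp
  6874 − 2956 = 3918 bp
  11447 − 6874 = 4573 bp
Sorted largest to smallest: 4573, 3918, 1605, 1351 bp.

4573, 3918, 1605, 1351 bp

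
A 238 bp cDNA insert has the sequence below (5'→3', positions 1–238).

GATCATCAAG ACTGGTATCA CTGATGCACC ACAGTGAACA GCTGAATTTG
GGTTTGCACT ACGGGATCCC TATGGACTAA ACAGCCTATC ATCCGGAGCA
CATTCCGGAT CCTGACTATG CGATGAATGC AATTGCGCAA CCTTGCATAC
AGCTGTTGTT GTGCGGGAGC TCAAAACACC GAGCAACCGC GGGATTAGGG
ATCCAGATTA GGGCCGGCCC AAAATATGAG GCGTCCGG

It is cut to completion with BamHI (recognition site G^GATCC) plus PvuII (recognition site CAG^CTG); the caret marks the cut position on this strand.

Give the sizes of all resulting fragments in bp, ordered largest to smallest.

47, 45, 43, 41, 39, 23 bp

BamHI sites (GGATCC) start at positions 64, 107, 199.
BamHI cuts after the first base of each site, so after positions 64, 107, 199.
PvuII sites (CAGCTG) start at positions 39, 150.
PvuII cuts after base 3 of each site, so after positions 41, 152.
Combined cut positions: 41, 64, 107, 152, 199.
Linear molecule, 5 cuts → 6 fragments:
  1–41 → 41 bp
  42–64 → 23 bp
  65–107 → 43 bp
  108–152 → 45 bp
  153–199 → 47 bp
  200–238 → 39 bp
Sorted largest to smallest: 47, 45, 43, 41, 39, 23 bp.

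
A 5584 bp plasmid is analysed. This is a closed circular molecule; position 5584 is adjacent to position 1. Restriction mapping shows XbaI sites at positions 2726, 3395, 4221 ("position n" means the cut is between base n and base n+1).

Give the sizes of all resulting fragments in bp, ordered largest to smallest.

4089, 826, 669 bp

Circular molecule, 3 cuts → 3 fragments:
  3395 − 2726 = 669 bp
  4221 − 3395 = 826 bp
  wrap: 5584 − 4221 + 2726 = 4089 bp
Sorted largest to smallest: 4089, 826, 669 bp.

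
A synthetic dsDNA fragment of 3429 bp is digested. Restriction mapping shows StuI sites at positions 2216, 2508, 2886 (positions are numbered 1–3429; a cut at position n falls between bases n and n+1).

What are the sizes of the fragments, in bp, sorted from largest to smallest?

2216, 543, 378, 292 bp

Linear molecule, 3 cuts → 4 fragments:
  2216 − 0 = 2216 bp
  2508 − 2216 = 292 bp
  2886 − 2508 = 378 bp
  3429 − 2886 = 543 bp
Sorted largest to smallest: 2216, 543, 378, 292 bp.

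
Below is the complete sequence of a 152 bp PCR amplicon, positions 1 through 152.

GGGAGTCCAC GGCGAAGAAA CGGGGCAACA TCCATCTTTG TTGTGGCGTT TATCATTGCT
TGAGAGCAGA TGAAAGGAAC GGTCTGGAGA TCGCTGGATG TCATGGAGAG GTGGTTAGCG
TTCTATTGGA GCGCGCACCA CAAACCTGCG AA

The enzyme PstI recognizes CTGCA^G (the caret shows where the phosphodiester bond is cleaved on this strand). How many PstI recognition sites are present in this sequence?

0

No occurrence of CTGCAG is present in the sequence.
PstI does not cut: 0 sites.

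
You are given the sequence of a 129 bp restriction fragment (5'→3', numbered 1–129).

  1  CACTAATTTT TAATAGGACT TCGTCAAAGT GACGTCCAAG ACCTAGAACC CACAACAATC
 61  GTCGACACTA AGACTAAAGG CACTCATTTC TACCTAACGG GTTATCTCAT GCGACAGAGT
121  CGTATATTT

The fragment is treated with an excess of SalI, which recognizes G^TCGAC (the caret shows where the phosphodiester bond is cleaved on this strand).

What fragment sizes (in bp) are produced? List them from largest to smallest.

The SalI site (GTCGAC) starts at position 61.
SalI cuts after the first base of each site, so after position 61.
Linear molecule, 1 cut → 2 fragments:
  1–61 → 61 bp
  62–129 → 68 bp
Sorted largest to smallest: 68, 61 bp.

68, 61 bp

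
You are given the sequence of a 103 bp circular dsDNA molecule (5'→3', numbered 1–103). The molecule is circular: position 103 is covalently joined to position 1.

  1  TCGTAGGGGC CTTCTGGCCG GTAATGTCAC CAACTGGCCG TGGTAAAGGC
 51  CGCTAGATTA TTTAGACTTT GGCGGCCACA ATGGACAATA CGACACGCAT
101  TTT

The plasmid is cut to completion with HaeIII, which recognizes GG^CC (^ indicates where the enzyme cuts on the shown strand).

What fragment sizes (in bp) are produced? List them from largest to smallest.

37, 26, 20, 12, 8 bp

HaeIII sites (GGCC) start at positions 8, 16, 36, 48, 74.
HaeIII cuts after base 2 of each site, so after positions 9, 17, 37, 49, 75.
Circular molecule, 5 cuts → 5 fragments:
  10–17 → 8 bp
  18–37 → 20 bp
  38–49 → 12 bp
  50–75 → 26 bp
  76–103 then 1–9 → 28 + 9 = 37 bp
Sorted largest to smallest: 37, 26, 20, 12, 8 bp.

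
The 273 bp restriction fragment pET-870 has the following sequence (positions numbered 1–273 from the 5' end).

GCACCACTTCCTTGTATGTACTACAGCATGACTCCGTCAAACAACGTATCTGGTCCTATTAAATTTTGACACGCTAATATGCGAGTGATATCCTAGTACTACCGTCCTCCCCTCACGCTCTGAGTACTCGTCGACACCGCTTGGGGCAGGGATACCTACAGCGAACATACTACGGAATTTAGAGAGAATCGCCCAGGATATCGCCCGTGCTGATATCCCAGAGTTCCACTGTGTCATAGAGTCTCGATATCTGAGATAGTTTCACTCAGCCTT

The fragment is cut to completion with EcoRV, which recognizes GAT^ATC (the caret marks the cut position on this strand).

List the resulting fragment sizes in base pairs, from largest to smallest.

EcoRV sites (GATATC) start at positions 87, 197, 212, 246.
EcoRV cuts after base 3 of each site, so after positions 89, 199, 214, 248.
Linear molecule, 4 cuts → 5 fragments:
  1–89 → 89 bp
  90–199 → 110 bp
  200–214 → 15 bp
  215–248 → 34 bp
  249–273 → 25 bp
Sorted largest to smallest: 110, 89, 34, 25, 15 bp.

110, 89, 34, 25, 15 bp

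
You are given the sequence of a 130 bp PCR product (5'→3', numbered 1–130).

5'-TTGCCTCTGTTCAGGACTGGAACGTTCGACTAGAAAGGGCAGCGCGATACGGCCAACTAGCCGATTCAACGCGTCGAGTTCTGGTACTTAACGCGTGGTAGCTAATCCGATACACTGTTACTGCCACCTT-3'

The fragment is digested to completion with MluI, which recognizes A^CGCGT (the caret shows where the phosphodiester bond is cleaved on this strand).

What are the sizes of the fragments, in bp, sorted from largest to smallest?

69, 39, 22 bp

MluI sites (ACGCGT) start at positions 69, 91.
MluI cuts after the first base of each site, so after positions 69, 91.
Linear molecule, 2 cuts → 3 fragments:
  1–69 → 69 bp
  70–91 → 22 bp
  92–130 → 39 bp
Sorted largest to smallest: 69, 39, 22 bp.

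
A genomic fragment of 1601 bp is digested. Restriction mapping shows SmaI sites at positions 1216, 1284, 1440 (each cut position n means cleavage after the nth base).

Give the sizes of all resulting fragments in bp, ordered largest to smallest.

Linear molecule, 3 cuts → 4 fragments:
  1216 − 0 = 1216 bp
  1284 − 1216 = 68 bp
  1440 − 1284 = 156 bp
  1601 − 1440 = 161 bp
Sorted largest to smallest: 1216, 161, 156, 68 bp.

1216, 161, 156, 68 bp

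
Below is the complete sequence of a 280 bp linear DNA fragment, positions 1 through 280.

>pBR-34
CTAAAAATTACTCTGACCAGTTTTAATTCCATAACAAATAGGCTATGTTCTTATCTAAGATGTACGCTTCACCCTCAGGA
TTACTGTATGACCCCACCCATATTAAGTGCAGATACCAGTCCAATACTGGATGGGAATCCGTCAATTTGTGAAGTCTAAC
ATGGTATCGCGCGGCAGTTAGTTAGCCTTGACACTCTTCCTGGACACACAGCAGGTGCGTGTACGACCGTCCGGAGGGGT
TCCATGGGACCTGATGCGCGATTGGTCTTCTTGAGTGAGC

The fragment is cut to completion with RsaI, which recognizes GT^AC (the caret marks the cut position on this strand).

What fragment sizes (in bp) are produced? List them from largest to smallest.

159, 63, 58 bp

RsaI sites (GTAC) start at positions 62, 221.
RsaI cuts after base 2 of each site, so after positions 63, 222.
Linear molecule, 2 cuts → 3 fragments:
  1–63 → 63 bp
  64–222 → 159 bp
  223–280 → 58 bp
Sorted largest to smallest: 159, 63, 58 bp.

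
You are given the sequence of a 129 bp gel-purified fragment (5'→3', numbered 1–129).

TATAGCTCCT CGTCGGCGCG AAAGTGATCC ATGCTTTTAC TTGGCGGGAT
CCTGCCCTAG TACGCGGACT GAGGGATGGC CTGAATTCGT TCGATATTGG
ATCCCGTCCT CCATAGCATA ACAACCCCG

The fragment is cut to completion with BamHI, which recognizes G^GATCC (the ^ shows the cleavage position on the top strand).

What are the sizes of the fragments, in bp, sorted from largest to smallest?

52, 47, 30 bp

BamHI sites (GGATCC) start at positions 47, 99.
BamHI cuts after the first base of each site, so after positions 47, 99.
Linear molecule, 2 cuts → 3 fragments:
  1–47 → 47 bp
  48–99 → 52 bp
  100–129 → 30 bp
Sorted largest to smallest: 52, 47, 30 bp.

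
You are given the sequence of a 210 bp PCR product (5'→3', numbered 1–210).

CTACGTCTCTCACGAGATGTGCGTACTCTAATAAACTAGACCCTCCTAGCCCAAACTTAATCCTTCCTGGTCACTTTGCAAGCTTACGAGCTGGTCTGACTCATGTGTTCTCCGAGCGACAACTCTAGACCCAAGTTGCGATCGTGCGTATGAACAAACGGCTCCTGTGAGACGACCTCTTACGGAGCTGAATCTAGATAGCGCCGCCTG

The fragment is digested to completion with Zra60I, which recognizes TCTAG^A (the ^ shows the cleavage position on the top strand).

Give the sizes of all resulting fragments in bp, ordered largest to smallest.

Zra60I sites (TCTAGA) start at positions 124, 193.
Zra60I cuts after base 5 of each site (before the last base), so after positions 128, 197.
Linear molecule, 2 cuts → 3 fragments:
  1–128 → 128 bp
  129–197 → 69 bp
  198–210 → 13 bp
Sorted largest to smallest: 128, 69, 13 bp.

128, 69, 13 bp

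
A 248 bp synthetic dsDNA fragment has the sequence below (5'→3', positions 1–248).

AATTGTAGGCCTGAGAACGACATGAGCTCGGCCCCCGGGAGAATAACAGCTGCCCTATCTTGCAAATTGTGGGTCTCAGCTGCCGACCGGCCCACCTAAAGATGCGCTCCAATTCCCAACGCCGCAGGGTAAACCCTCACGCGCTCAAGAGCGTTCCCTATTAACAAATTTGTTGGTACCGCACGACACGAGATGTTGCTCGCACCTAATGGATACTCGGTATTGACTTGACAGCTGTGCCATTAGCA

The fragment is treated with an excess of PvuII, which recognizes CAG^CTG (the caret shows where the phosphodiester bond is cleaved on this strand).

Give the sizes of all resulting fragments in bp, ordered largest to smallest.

PvuII sites (CAGCTG) start at positions 47, 77, 232.
PvuII cuts after base 3 of each site, so after positions 49, 79, 234.
Linear molecule, 3 cuts → 4 fragments:
  1–49 → 49 bp
  50–79 → 30 bp
  80–234 → 155 bp
  235–248 → 14 bp
Sorted largest to smallest: 155, 49, 30, 14 bp.

155, 49, 30, 14 bp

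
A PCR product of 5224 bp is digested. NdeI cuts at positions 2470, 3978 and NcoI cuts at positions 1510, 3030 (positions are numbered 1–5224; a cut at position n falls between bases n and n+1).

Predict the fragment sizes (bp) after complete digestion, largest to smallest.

1510, 1246, 960, 948, 560 bp

Combined cut positions (sorted): 1510, 2470, 3030, 3978.
Linear molecule, 4 cuts → 5 fragments:
  1510 − 0 = 1510 bp
  2470 − 1510 = 960 bp
  3030 − 2470 = 560 bp
  3978 − 3030 = 948 bp
  5224 − 3978 = 1246 bp
Sorted largest to smallest: 1510, 1246, 960, 948, 560 bp.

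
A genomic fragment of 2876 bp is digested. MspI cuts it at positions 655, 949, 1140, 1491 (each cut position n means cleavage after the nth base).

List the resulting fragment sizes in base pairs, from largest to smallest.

Linear molecule, 4 cuts → 5 fragments:
  655 − 0 = 655 bp
  949 − 655 = 294 bp
  1140 − 949 = 191 bp
  1491 − 1140 = 351 bp
  2876 − 1491 = 1385 bp
Sorted largest to smallest: 1385, 655, 351, 294, 191 bp.

1385, 655, 351, 294, 191 bp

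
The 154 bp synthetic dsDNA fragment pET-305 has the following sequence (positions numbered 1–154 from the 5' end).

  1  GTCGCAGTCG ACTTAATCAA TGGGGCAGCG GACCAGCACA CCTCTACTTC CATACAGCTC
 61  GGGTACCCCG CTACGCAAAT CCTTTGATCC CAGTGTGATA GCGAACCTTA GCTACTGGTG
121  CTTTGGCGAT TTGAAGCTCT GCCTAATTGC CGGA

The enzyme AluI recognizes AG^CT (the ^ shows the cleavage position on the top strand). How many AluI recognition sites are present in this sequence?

AGCT occurs starting at positions 56, 110, 135.
AluI cuts at 3 sites.

3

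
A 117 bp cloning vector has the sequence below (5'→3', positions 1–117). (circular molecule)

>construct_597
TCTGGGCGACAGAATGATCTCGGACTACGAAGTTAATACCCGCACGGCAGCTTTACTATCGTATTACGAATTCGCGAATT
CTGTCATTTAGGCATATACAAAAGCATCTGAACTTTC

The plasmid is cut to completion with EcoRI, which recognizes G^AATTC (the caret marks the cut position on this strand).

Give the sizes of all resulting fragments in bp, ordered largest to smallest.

109, 8 bp

EcoRI sites (GAATTC) start at positions 68, 76.
EcoRI cuts after the first base of each site, so after positions 68, 76.
Circular molecule, 2 cuts → 2 fragments:
  69–76 → 8 bp
  77–117 then 1–68 → 41 + 68 = 109 bp
Sorted largest to smallest: 109, 8 bp.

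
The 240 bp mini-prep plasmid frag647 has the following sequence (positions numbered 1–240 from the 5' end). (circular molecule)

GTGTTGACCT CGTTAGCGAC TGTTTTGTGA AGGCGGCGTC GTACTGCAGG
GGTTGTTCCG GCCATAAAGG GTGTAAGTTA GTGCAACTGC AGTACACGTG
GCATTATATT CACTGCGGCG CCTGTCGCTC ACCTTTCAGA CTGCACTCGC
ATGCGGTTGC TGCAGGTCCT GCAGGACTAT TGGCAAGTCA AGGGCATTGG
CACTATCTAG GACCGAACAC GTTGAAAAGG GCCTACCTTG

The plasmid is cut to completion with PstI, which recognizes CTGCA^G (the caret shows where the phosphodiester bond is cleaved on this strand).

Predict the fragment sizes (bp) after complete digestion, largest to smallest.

PstI sites (CTGCAG) start at positions 44, 87, 160, 169.
PstI cuts after base 5 of each site (before the last base), so after positions 48, 91, 164, 173.
Circular molecule, 4 cuts → 4 fragments:
  49–91 → 43 bp
  92–164 → 73 bp
  165–173 → 9 bp
  174–240 then 1–48 → 67 + 48 = 115 bp
Sorted largest to smallest: 115, 73, 43, 9 bp.

115, 73, 43, 9 bp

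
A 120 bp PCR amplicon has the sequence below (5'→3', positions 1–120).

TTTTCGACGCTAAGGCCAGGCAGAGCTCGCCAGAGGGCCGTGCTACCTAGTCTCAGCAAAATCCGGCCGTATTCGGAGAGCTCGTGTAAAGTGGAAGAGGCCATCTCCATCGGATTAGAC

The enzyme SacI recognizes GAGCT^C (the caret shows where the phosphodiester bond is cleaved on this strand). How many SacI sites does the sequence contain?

2

GAGCTC occurs starting at positions 23, 78.
SacI cuts at 2 sites.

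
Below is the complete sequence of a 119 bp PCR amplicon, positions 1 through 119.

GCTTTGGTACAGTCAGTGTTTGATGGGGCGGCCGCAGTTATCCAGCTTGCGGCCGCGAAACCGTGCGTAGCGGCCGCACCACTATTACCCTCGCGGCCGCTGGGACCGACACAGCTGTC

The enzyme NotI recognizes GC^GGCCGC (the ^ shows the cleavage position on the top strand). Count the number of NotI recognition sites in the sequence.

4

GCGGCCGC occurs starting at positions 28, 49, 70, 93.
NotI cuts at 4 sites.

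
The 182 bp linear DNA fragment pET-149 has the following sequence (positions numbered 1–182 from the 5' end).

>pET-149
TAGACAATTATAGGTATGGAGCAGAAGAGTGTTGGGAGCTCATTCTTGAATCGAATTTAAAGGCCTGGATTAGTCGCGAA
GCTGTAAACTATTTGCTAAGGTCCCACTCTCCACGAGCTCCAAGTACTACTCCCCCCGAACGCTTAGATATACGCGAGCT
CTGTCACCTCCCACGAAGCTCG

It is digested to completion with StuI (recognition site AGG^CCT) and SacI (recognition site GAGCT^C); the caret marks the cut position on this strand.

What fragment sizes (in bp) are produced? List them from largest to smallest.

The StuI site (AGGCCT) starts at position 61.
StuI cuts after base 3 of each site, so after position 63.
SacI sites (GAGCTC) start at positions 36, 115, 156.
SacI cuts after base 5 of each site (before the last base), so after positions 40, 119, 160.
Combined cut positions: 40, 63, 119, 160.
Linear molecule, 4 cuts → 5 fragments:
  1–40 → 40 bp
  41–63 → 23 bp
  64–119 → 56 bp
  120–160 → 41 bp
  161–182 → 22 bp
Sorted largest to smallest: 56, 41, 40, 23, 22 bp.

56, 41, 40, 23, 22 bp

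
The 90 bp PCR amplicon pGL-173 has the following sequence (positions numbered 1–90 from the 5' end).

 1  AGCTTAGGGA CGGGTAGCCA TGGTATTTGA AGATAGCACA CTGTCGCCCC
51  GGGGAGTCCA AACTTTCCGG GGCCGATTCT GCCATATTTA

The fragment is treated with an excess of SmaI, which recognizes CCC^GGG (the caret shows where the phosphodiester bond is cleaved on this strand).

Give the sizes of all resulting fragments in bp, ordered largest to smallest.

The SmaI site (CCCGGG) starts at position 48.
SmaI cuts after base 3 of each site, so after position 50.
Linear molecule, 1 cut → 2 fragments:
  1–50 → 50 bp
  51–90 → 40 bp
Sorted largest to smallest: 50, 40 bp.

50, 40 bp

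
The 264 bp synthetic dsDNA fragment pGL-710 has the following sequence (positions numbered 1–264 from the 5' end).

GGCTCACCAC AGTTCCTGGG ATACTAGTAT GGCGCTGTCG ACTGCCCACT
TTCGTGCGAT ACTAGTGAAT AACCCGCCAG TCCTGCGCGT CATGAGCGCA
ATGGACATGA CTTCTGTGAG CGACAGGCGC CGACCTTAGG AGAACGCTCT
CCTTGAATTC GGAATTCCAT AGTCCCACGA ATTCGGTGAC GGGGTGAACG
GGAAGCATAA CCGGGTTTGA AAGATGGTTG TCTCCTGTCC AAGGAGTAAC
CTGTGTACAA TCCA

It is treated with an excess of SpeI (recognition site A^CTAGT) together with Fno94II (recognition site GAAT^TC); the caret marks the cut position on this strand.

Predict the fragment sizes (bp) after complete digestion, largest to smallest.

SpeI sites (ACTAGT) start at positions 23, 61.
SpeI cuts after the first base of each site, so after positions 23, 61.
Fno94II sites (GAATTC) start at positions 155, 162, 179.
Fno94II cuts after base 4 of each site, so after positions 158, 165, 182.
Combined cut positions: 23, 61, 158, 165, 182.
Linear molecule, 5 cuts → 6 fragments:
  1–23 → 23 bp
  24–61 → 38 bp
  62–158 → 97 bp
  159–165 → 7 bp
  166–182 → 17 bp
  183–264 → 82 bp
Sorted largest to smallest: 97, 82, 38, 23, 17, 7 bp.

97, 82, 38, 23, 17, 7 bp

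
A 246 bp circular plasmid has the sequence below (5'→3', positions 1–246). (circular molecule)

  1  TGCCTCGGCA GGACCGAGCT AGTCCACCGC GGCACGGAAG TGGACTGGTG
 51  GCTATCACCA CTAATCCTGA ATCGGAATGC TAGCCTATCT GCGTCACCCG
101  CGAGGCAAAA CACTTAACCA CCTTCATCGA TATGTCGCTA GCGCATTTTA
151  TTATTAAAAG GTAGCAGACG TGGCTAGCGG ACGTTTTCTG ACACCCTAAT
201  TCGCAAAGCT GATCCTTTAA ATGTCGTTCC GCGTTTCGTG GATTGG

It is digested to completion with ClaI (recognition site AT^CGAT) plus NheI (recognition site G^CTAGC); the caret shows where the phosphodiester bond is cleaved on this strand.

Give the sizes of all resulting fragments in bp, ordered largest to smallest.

The ClaI site (ATCGAT) starts at position 126.
ClaI cuts after base 2 of each site, so after position 127.
NheI sites (GCTAGC) start at positions 79, 137, 173.
NheI cuts after the first base of each site, so after positions 79, 137, 173.
Combined cut positions: 79, 127, 137, 173.
Circular molecule, 4 cuts → 4 fragments:
  80–127 → 48 bp
  128–137 → 10 bp
  138–173 → 36 bp
  174–246 then 1–79 → 73 + 79 = 152 bp
Sorted largest to smallest: 152, 48, 36, 10 bp.

152, 48, 36, 10 bp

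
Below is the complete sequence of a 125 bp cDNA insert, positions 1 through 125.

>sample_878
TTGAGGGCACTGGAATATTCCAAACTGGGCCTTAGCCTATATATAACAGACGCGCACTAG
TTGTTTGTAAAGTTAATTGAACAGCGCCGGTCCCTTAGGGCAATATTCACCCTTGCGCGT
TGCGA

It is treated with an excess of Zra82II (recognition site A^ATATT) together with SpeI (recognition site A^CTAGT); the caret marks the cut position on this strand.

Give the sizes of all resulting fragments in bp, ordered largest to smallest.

Zra82II sites (AATATT) start at positions 14, 102.
Zra82II cuts after the first base of each site, so after positions 14, 102.
The SpeI site (ACTAGT) starts at position 56.
SpeI cuts after the first base of each site, so after position 56.
Combined cut positions: 14, 56, 102.
Linear molecule, 3 cuts → 4 fragments:
  1–14 → 14 bp
  15–56 → 42 bp
  57–102 → 46 bp
  103–125 → 23 bp
Sorted largest to smallest: 46, 42, 23, 14 bp.

46, 42, 23, 14 bp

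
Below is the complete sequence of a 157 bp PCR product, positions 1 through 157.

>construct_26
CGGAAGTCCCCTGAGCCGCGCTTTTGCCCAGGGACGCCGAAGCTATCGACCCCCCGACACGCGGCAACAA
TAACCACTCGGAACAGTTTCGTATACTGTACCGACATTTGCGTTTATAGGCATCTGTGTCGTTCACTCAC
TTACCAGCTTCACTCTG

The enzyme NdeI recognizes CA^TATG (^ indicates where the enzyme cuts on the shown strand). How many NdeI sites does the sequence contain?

No occurrence of CATATG is present in the sequence.
NdeI does not cut: 0 sites.

0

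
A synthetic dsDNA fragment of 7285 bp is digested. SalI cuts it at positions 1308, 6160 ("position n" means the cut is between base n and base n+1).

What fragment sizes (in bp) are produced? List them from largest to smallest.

4852, 1308, 1125 bp

Linear molecule, 2 cuts → 3 fragments:
  1308 − 0 = 1308 bp
  6160 − 1308 = 4852 bp
  7285 − 6160 = 1125 bp
Sorted largest to smallest: 4852, 1308, 1125 bp.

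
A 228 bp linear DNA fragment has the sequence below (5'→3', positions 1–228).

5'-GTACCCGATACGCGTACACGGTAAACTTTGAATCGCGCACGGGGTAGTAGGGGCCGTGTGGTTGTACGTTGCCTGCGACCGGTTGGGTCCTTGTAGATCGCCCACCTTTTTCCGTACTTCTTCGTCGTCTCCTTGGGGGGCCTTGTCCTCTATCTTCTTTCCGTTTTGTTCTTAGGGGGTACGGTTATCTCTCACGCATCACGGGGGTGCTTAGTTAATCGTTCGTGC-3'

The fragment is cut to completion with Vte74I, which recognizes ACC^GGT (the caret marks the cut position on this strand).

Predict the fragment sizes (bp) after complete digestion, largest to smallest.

148, 80 bp

The Vte74I site (ACCGGT) starts at position 78.
Vte74I cuts after base 3 of each site, so after position 80.
Linear molecule, 1 cut → 2 fragments:
  1–80 → 80 bp
  81–228 → 148 bp
Sorted largest to smallest: 148, 80 bp.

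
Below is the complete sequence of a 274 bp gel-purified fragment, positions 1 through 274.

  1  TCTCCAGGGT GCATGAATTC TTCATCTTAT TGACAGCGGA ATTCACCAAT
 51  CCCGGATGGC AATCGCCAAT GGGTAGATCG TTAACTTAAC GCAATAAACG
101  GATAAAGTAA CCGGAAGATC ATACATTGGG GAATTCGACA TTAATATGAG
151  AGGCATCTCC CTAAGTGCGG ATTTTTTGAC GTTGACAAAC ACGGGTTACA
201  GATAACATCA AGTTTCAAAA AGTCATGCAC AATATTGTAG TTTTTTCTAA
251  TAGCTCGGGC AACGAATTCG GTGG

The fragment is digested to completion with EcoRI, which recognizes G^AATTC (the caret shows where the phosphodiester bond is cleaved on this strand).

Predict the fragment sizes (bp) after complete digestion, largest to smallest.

133, 92, 24, 15, 10 bp

EcoRI sites (GAATTC) start at positions 15, 39, 131, 264.
EcoRI cuts after the first base of each site, so after positions 15, 39, 131, 264.
Linear molecule, 4 cuts → 5 fragments:
  1–15 → 15 bp
  16–39 → 24 bp
  40–131 → 92 bp
  132–264 → 133 bp
  265–274 → 10 bp
Sorted largest to smallest: 133, 92, 24, 15, 10 bp.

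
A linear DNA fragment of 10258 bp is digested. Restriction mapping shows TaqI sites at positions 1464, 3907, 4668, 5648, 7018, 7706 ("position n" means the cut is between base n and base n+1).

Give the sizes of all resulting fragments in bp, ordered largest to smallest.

Linear molecule, 6 cuts → 7 fragments:
  1464 − 0 = 1464 bp
  3907 − 1464 = 2443 bp
  4668 − 3907 = 761 bp
  5648 − 4668 = 980 bp
  7018 − 5648 = 1370 bp
  7706 − 7018 = 688 bp
  10258 − 7706 = 2552 bp
Sorted largest to smallest: 2552, 2443, 1464, 1370, 980, 761, 688 bp.

2552, 2443, 1464, 1370, 980, 761, 688 bp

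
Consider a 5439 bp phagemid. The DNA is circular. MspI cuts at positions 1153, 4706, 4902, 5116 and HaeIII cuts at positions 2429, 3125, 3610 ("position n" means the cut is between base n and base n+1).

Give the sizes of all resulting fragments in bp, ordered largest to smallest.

Combined cut positions (sorted): 1153, 2429, 3125, 3610, 4706, 4902, 5116.
Circular molecule, 7 cuts → 7 fragments:
  2429 − 1153 = 1276 bp
  3125 − 2429 = 696 bp
  3610 − 3125 = 485 bp
  4706 − 3610 = 1096 bp
  4902 − 4706 = 196 bp
  5116 − 4902 = 214 bp
  wrap: 5439 − 5116 + 1153 = 1476 bp
Sorted largest to smallest: 1476, 1276, 1096, 696, 485, 214, 196 bp.

1476, 1276, 1096, 696, 485, 214, 196 bp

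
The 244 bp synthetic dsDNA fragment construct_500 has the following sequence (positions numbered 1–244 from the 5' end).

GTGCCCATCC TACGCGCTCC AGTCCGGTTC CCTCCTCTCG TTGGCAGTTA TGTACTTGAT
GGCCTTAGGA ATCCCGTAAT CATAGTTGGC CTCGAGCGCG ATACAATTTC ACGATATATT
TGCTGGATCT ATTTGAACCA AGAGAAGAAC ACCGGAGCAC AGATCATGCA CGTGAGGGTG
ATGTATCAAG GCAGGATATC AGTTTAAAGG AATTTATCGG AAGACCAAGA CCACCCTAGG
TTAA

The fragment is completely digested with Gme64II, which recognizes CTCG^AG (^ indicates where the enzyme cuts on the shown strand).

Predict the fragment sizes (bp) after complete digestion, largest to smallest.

The Gme64II site (CTCGAG) starts at position 91.
Gme64II cuts after base 4 of each site, so after position 94.
Linear molecule, 1 cut → 2 fragments:
  1–94 → 94 bp
  95–244 → 150 bp
Sorted largest to smallest: 150, 94 bp.

150, 94 bp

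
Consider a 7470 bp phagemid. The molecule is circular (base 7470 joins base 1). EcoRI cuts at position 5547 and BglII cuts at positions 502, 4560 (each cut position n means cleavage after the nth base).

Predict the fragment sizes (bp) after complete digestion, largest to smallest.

4058, 2425, 987 bp

Combined cut positions (sorted): 502, 4560, 5547.
Circular molecule, 3 cuts → 3 fragments:
  4560 − 502 = 4058 bp
  5547 − 4560 = 987 bp
  wrap: 7470 − 5547 + 502 = 2425 bp
Sorted largest to smallest: 4058, 2425, 987 bp.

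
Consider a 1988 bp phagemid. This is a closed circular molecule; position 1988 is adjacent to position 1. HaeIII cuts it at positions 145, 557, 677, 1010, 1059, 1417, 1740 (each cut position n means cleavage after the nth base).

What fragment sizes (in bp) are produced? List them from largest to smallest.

412, 393, 358, 333, 323, 120, 49 bp

Circular molecule, 7 cuts → 7 fragments:
  557 − 145 = 412 bp
  677 − 557 = 120 bp
  1010 − 677 = 333 bp
  1059 − 1010 = 49 bp
  1417 − 1059 = 358 bp
  1740 − 1417 = 323 bp
  wrap: 1988 − 1740 + 145 = 393 bp
Sorted largest to smallest: 412, 393, 358, 333, 323, 120, 49 bp.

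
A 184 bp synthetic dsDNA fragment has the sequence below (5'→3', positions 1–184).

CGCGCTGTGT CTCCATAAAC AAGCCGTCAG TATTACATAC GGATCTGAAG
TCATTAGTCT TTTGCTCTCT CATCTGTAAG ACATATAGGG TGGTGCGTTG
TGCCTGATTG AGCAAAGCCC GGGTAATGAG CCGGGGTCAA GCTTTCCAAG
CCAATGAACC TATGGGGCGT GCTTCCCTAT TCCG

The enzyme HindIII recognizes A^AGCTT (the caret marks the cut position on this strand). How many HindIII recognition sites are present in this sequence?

AAGCTT occurs starting at position 139.
HindIII cuts at 1 site.

1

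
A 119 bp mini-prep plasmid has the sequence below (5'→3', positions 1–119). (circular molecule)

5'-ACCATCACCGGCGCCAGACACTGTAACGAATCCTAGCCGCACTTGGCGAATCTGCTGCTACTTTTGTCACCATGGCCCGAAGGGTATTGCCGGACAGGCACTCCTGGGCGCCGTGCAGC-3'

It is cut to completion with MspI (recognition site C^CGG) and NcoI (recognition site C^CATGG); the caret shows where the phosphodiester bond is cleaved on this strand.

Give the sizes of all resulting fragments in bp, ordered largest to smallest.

62, 37, 20 bp

MspI sites (CCGG) start at positions 8, 90.
MspI cuts after the first base of each site, so after positions 8, 90.
The NcoI site (CCATGG) starts at position 70.
NcoI cuts after the first base of each site, so after position 70.
Combined cut positions: 8, 70, 90.
Circular molecule, 3 cuts → 3 fragments:
  9–70 → 62 bp
  71–90 → 20 bp
  91–119 then 1–8 → 29 + 8 = 37 bp
Sorted largest to smallest: 62, 37, 20 bp.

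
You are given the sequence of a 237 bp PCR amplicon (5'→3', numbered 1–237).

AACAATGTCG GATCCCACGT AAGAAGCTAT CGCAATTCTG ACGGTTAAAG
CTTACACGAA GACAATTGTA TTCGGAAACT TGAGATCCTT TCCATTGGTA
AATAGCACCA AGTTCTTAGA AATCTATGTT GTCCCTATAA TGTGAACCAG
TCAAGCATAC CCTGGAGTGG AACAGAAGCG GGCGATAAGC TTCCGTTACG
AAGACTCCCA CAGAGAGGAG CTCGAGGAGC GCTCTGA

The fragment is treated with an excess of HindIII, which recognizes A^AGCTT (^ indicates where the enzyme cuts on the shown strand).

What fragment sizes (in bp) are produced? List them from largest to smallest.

HindIII sites (AAGCTT) start at positions 48, 187.
HindIII cuts after the first base of each site, so after positions 48, 187.
Linear molecule, 2 cuts → 3 fragments:
  1–48 → 48 bp
  49–187 → 139 bp
  188–237 → 50 bp
Sorted largest to smallest: 139, 50, 48 bp.

139, 50, 48 bp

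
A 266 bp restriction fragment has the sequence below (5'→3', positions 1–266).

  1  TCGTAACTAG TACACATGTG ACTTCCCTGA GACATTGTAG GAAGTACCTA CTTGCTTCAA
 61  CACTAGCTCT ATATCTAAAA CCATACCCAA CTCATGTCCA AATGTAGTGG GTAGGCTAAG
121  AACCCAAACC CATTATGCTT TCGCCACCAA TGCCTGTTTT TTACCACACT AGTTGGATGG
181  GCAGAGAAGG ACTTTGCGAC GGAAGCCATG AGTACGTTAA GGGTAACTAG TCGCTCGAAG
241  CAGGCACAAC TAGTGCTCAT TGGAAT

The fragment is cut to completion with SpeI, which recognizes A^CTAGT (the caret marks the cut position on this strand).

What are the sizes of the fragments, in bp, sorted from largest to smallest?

162, 58, 23, 17, 6 bp

SpeI sites (ACTAGT) start at positions 6, 168, 226, 249.
SpeI cuts after the first base of each site, so after positions 6, 168, 226, 249.
Linear molecule, 4 cuts → 5 fragments:
  1–6 → 6 bp
  7–168 → 162 bp
  169–226 → 58 bp
  227–249 → 23 bp
  250–266 → 17 bp
Sorted largest to smallest: 162, 58, 23, 17, 6 bp.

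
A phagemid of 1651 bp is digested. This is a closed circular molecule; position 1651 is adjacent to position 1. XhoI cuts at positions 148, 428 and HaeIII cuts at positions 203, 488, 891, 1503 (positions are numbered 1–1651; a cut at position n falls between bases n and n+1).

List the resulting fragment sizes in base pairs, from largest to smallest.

Combined cut positions (sorted): 148, 203, 428, 488, 891, 1503.
Circular molecule, 6 cuts → 6 fragments:
  203 − 148 = 55 bp
  428 − 203 = 225 bp
  488 − 428 = 60 bp
  891 − 488 = 403 bp
  1503 − 891 = 612 bp
  wrap: 1651 − 1503 + 148 = 296 bp
Sorted largest to smallest: 612, 403, 296, 225, 60, 55 bp.

612, 403, 296, 225, 60, 55 bp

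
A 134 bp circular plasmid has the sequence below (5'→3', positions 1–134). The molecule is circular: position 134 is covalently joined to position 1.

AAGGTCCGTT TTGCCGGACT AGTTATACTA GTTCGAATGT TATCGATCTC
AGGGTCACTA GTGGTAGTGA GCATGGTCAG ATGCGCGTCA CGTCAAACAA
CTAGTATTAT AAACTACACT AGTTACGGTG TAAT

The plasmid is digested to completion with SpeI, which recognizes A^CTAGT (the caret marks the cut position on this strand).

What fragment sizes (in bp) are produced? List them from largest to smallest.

43, 34, 30, 18, 9 bp

SpeI sites (ACTAGT) start at positions 18, 27, 57, 100, 118.
SpeI cuts after the first base of each site, so after positions 18, 27, 57, 100, 118.
Circular molecule, 5 cuts → 5 fragments:
  19–27 → 9 bp
  28–57 → 30 bp
  58–100 → 43 bp
  101–118 → 18 bp
  119–134 then 1–18 → 16 + 18 = 34 bp
Sorted largest to smallest: 43, 34, 30, 18, 9 bp.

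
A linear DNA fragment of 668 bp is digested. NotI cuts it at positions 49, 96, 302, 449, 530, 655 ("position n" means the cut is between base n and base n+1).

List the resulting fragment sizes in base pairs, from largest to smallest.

206, 147, 125, 81, 49, 47, 13 bp

Linear molecule, 6 cuts → 7 fragments:
  49 − 0 = 49 bp
  96 − 49 = 47 bp
  302 − 96 = 206 bp
  449 − 302 = 147 bp
  530 − 449 = 81 bp
  655 − 530 = 125 bp
  668 − 655 = 13 bp
Sorted largest to smallest: 206, 147, 125, 81, 49, 47, 13 bp.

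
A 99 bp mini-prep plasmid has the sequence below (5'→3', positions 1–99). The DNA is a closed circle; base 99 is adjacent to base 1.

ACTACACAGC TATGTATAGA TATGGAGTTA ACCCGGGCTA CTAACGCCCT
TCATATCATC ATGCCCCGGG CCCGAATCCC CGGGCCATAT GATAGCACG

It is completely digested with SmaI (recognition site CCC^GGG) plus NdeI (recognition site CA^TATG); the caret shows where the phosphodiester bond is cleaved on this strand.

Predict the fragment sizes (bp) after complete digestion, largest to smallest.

SmaI sites (CCCGGG) start at positions 32, 65, 79.
SmaI cuts after base 3 of each site, so after positions 34, 67, 81.
The NdeI site (CATATG) starts at position 86.
NdeI cuts after base 2 of each site, so after position 87.
Combined cut positions: 34, 67, 81, 87.
Circular molecule, 4 cuts → 4 fragments:
  35–67 → 33 bp
  68–81 → 14 bp
  82–87 → 6 bp
  88–99 then 1–34 → 12 + 34 = 46 bp
Sorted largest to smallest: 46, 33, 14, 6 bp.

46, 33, 14, 6 bp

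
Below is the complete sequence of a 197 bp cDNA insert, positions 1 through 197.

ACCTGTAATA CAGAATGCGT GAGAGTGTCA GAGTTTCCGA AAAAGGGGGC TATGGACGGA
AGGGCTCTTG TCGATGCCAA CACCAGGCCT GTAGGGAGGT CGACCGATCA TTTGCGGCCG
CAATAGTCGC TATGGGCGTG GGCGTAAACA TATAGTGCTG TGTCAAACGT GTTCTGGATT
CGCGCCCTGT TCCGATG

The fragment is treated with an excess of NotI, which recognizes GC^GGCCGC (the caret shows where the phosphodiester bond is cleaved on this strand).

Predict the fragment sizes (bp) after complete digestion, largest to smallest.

115, 82 bp

The NotI site (GCGGCCGC) starts at position 114.
NotI cuts after base 2 of each site, so after position 115.
Linear molecule, 1 cut → 2 fragments:
  1–115 → 115 bp
  116–197 → 82 bp
Sorted largest to smallest: 115, 82 bp.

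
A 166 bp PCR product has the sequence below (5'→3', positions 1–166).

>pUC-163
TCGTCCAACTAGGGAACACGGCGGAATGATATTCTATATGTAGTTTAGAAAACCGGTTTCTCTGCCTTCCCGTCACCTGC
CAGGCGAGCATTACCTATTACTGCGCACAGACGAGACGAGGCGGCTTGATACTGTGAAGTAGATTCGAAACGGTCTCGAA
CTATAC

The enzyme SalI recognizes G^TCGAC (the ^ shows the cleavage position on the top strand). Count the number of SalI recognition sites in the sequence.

No occurrence of GTCGAC is present in the sequence.
SalI does not cut: 0 sites.

0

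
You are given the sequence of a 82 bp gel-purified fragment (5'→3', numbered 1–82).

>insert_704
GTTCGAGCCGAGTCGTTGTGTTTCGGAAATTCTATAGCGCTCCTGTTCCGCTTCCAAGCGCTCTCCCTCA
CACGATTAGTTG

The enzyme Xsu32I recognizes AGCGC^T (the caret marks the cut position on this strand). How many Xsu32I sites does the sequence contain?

AGCGCT occurs starting at positions 36, 57.
Xsu32I cuts at 2 sites.

2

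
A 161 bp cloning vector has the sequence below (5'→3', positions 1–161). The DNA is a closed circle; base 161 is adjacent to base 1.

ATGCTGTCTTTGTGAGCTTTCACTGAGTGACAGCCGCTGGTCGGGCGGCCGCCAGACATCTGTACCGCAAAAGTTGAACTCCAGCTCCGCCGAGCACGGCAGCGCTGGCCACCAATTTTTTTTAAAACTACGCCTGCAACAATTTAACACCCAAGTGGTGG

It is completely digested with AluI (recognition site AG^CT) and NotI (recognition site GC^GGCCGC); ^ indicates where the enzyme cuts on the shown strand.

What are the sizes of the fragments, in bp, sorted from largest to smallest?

93, 38, 30 bp

AluI sites (AGCT) start at positions 15, 83.
AluI cuts after base 2 of each site, so after positions 16, 84.
The NotI site (GCGGCCGC) starts at position 45.
NotI cuts after base 2 of each site, so after position 46.
Combined cut positions: 16, 46, 84.
Circular molecule, 3 cuts → 3 fragments:
  17–46 → 30 bp
  47–84 → 38 bp
  85–161 then 1–16 → 77 + 16 = 93 bp
Sorted largest to smallest: 93, 38, 30 bp.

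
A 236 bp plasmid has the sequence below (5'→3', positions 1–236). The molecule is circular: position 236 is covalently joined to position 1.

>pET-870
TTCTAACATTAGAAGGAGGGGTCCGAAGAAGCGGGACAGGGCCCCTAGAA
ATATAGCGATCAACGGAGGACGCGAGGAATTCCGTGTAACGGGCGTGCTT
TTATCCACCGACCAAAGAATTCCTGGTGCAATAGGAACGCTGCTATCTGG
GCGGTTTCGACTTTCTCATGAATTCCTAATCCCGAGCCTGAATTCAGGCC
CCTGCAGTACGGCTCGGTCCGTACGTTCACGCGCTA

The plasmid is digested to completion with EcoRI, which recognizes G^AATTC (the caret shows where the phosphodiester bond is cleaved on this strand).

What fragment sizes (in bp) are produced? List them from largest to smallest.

123, 53, 40, 20 bp

EcoRI sites (GAATTC) start at positions 77, 117, 170, 190.
EcoRI cuts after the first base of each site, so after positions 77, 117, 170, 190.
Circular molecule, 4 cuts → 4 fragments:
  78–117 → 40 bp
  118–170 → 53 bp
  171–190 → 20 bp
  191–236 then 1–77 → 46 + 77 = 123 bp
Sorted largest to smallest: 123, 53, 40, 20 bp.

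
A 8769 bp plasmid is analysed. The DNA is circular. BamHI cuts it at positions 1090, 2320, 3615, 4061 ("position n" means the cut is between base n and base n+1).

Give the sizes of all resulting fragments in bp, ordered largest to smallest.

5798, 1295, 1230, 446 bp

Circular molecule, 4 cuts → 4 fragments:
  2320 − 1090 = 1230 bp
  3615 − 2320 = 1295 bp
  4061 − 3615 = 446 bp
  wrap: 8769 − 4061 + 1090 = 5798 bp
Sorted largest to smallest: 5798, 1295, 1230, 446 bp.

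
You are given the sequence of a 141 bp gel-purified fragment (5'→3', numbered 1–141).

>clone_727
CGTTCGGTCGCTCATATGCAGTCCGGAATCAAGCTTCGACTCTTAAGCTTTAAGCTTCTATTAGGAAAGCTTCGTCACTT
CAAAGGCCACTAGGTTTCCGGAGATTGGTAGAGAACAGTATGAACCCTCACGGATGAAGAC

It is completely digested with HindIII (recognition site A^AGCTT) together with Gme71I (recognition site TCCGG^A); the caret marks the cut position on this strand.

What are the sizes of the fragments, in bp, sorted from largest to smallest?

40, 34, 26, 15, 14, 7, 5 bp

HindIII sites (AAGCTT) start at positions 31, 45, 52, 67.
HindIII cuts after the first base of each site, so after positions 31, 45, 52, 67.
Gme71I sites (TCCGGA) start at positions 22, 97.
Gme71I cuts after base 5 of each site (before the last base), so after positions 26, 101.
Combined cut positions: 26, 31, 45, 52, 67, 101.
Linear molecule, 6 cuts → 7 fragments:
  1–26 → 26 bp
  27–31 → 5 bp
  32–45 → 14 bp
  46–52 → 7 bp
  53–67 → 15 bp
  68–101 → 34 bp
  102–141 → 40 bp
Sorted largest to smallest: 40, 34, 26, 15, 14, 7, 5 bp.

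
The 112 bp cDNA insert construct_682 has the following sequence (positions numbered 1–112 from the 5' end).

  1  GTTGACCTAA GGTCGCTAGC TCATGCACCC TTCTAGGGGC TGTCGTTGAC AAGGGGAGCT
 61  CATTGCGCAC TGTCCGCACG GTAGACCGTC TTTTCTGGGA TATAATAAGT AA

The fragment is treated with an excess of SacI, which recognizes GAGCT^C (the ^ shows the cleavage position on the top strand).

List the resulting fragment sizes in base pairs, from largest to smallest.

The SacI site (GAGCTC) starts at position 56.
SacI cuts after base 5 of each site (before the last base), so after position 60.
Linear molecule, 1 cut → 2 fragments:
  1–60 → 60 bp
  61–112 → 52 bp
Sorted largest to smallest: 60, 52 bp.

60, 52 bp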